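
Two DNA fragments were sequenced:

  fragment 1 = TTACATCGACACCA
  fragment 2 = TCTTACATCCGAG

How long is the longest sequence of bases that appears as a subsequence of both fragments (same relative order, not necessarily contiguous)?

9

Pick T [1,3]; then T [2,4]; then A [3,5]; then C [4,6]; then A [5,7]; then T [6,8]; then C [7,10]; then G [8,11]; then A [9,12]; all 9 bases appear in both, in order. The LCS DP gives dp[14][13] = 9, so this is optimal.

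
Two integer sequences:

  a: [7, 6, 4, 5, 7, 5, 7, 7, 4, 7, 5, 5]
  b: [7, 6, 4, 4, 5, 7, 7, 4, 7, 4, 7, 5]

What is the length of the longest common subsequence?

Pick 7 [1,1], then 6 [2,2], then 4 [3,4], then 5 [4,5], then 7 [5,6], then 7 [7,7], then 7 [8,9], then 4 [9,10], then 7 [10,11], then 5 [12,12]; all 10 values appear in both, in order. Since dp[12][12] = 10, nothing longer is possible.

10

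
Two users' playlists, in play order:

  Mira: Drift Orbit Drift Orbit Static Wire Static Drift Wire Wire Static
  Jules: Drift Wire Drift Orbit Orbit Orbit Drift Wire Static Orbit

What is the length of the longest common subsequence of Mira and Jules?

6

One common subsequence of length 6: Drift (Mira #1, Jules #3) → Orbit (Mira #2, Jules #5) → Orbit (Mira #4, Jules #6) → Drift (Mira #8, Jules #7) → Wire (Mira #10, Jules #8) → Static (Mira #11, Jules #9), and the DP table's final entry dp[11][10] is also 6, so no common subsequence is longer.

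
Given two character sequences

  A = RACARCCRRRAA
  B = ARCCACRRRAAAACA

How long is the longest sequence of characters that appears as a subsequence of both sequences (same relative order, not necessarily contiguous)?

9

Taking R (A #1, B #2) → C (A #3, B #4) → A (A #4, B #5) → C (A #7, B #6) → R (A #8, B #7) → R (A #9, B #8) → R (A #10, B #9) → A (A #11, B #13) → A (A #12, B #15) gives a common subsequence of length 9. Since dp[12][15] = 9, nothing longer is possible.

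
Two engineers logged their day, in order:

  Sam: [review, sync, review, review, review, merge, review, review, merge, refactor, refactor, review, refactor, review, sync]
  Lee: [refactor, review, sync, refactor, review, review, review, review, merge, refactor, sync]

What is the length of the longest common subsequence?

Taking review (Sam #1, Lee #2), sync (Sam #2, Lee #3), review (Sam #4, Lee #5), review (Sam #5, Lee #6), review (Sam #7, Lee #7), review (Sam #8, Lee #8), merge (Sam #9, Lee #9), refactor (Sam #13, Lee #10), sync (Sam #15, Lee #11) gives a common subsequence of length 9. dp[15][11] = 9 confirms this is the maximum.

9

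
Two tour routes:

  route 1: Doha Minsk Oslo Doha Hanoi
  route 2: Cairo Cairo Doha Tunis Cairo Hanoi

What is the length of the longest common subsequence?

2

Match Doha [1,3], Hanoi [5,6] — 2 stops in the same relative order in both. Since dp[5][6] = 2, nothing longer is possible.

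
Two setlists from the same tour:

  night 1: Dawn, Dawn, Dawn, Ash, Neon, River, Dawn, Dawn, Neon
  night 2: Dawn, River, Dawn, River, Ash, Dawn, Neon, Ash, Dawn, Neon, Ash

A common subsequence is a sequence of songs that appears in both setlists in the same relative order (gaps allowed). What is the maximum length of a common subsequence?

6

Taking Dawn at night 1[1]=night 2[1], then Dawn at night 1[2]=night 2[3], then Dawn at night 1[3]=night 2[6], then Ash at night 1[4]=night 2[8], then Dawn at night 1[8]=night 2[9], then Neon at night 1[9]=night 2[10] gives a common subsequence of length 6. dp[9][11] = 6 confirms this is the maximum.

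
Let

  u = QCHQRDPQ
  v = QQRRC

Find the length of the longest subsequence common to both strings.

3

One common subsequence of length 3: Q [1,1], Q [4,2], R [5,4]. Since dp[8][5] = 3, nothing longer is possible.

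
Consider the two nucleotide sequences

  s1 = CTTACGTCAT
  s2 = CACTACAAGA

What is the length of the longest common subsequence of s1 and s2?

Let dp[i][j] be the LCS length of the first i bases of s1 and the first j bases of s2. dp[i][j] = dp[i-1][j-1]+1 when the i-th and j-th bases match, else max(dp[i-1][j], dp[i][j-1]).
    ·  C  A  C  T  A  C  A  A  G  A
 ·  0  0  0  0  0  0  0  0  0  0  0
 C  0  1  1  1  1  1  1  1  1  1  1
 T  0  1  1  1  2  2  2  2  2  2  2
 T  0  1  1  1  2  2  2  2  2  2  2
 A  0  1  2  2  2  3  3  3  3  3  3
 C  0  1  2  3  3  3  4  4  4  4  4
 G  0  1  2  3  3  3  4  4  4  5  5
 T  0  1  2  3  4  4  4  4  4  5  5
 C  0  1  2  3  4  4  5  5  5  5  5
 A  0  1  2  3  4  5  5  6  6  6  6
 T  0  1  2  3  4  5  5  6  6  6  6
dp[10][10] = 6. One LCS (by backtracking along matches): CTACGA.

6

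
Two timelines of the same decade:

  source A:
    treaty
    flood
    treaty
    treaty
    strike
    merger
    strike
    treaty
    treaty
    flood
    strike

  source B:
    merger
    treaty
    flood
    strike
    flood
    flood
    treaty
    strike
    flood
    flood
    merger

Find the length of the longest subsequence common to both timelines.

Match treaty (source A #1, source B #2); then flood (source A #2, source B #6); then treaty (source A #4, source B #7); then strike (source A #5, source B #8); then merger (source A #6, source B #11) — 5 events in the same relative order in both. The LCS DP gives dp[11][11] = 5, so this is optimal.

5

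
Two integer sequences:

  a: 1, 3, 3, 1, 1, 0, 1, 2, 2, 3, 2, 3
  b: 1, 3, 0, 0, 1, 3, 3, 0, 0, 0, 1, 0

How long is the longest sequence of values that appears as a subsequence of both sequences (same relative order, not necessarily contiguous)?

Let dp[i][j] be the LCS length of the first i values of a and the first j values of b. dp[i][j] = dp[i-1][j-1]+1 when the i-th and j-th values match, else max(dp[i-1][j], dp[i][j-1]).
    ·  1  3  0  0  1  3  3  0  0  0  1  0
 ·  0  0  0  0  0  0  0  0  0  0  0  0  0
 1  0  1  1  1  1  1  1  1  1  1  1  1  1
 3  0  1  2  2  2  2  2  2  2  2  2  2  2
 3  0  1  2  2  2  2  3  3  3  3  3  3  3
 1  0  1  2  2  2  3  3  3  3  3  3  4  4
 1  0  1  2  2  2  3  3  3  3  3  3  4  4
 0  0  1  2  3  3  3  3  3  4  4  4  4  5
 1  0  1  2  3  3  4  4  4  4  4  4  5  5
 2  0  1  2  3  3  4  4  4  4  4  4  5  5
 2  0  1  2  3  3  4  4  4  4  4  4  5  5
 3  0  1  2  3  3  4  5  5  5  5  5  5  5
 2  0  1  2  3  3  4  5  5  5  5  5  5  5
 3  0  1  2  3  3  4  5  6  6  6  6  6  6
dp[12][12] = 6. One LCS (by backtracking along matches): 1, 3, 0, 1, 3, 3.

6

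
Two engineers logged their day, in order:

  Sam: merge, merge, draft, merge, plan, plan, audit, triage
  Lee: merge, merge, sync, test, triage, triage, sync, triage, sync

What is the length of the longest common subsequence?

3

Match merge [1,1]; then merge [2,2]; then triage [8,8] — 3 tasks in the same relative order in both. dp[8][9] = 3 confirms this is the maximum.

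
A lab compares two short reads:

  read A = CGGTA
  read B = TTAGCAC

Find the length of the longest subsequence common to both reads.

2

Let dp[i][j] be the LCS length of the first i bases of read A and the first j bases of read B. dp[i][j] = dp[i-1][j-1]+1 when the i-th and j-th bases match, else max(dp[i-1][j], dp[i][j-1]).
    ·  T  T  A  G  C  A  C
 ·  0  0  0  0  0  0  0  0
 C  0  0  0  0  0  1  1  1
 G  0  0  0  0  1  1  1  1
 G  0  0  0  0  1  1  1  1
 T  0  1  1  1  1  1  1  1
 A  0  1  1  2  2  2  2  2
dp[5][7] = 2. One LCS (by backtracking along matches): CA.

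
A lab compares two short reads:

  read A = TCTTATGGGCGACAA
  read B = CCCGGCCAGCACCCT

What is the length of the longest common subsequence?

7

Taking C [2,3], G [7,4], G [8,5], G [9,9], C [10,10], A [12,11], C [13,14] gives a common subsequence of length 7, and the DP table's final entry dp[15][15] is also 7, so no common subsequence is longer.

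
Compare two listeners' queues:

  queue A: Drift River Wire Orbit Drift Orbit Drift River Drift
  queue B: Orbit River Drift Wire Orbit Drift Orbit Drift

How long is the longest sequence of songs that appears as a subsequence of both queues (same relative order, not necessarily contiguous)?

Taking Drift (queue A #1, queue B #3), then Wire (queue A #3, queue B #4), then Orbit (queue A #4, queue B #5), then Drift (queue A #5, queue B #6), then Orbit (queue A #6, queue B #7), then Drift (queue A #9, queue B #8) gives a common subsequence of length 6. The LCS DP gives dp[9][8] = 6, so this is optimal.

6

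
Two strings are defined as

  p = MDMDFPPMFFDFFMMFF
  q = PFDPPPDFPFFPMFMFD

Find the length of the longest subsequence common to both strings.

Pick D (p #2, q #3), D (p #4, q #7), F (p #5, q #8), P (p #6, q #9), P (p #7, q #12), M (p #8, q #13), F (p #9, q #14), F (p #10, q #16), D (p #11, q #17); all 9 characters appear in both, in order. dp[17][17] = 9 confirms this is the maximum.

9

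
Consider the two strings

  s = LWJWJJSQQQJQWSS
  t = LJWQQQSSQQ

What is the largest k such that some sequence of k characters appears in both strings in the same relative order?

8

Let dp[i][j] be the LCS length of the first i characters of s and the first j characters of t. dp[i][j] = dp[i-1][j-1]+1 when the i-th and j-th characters match, else max(dp[i-1][j], dp[i][j-1]).
    ·  L  J  W  Q  Q  Q  S  S  Q  Q
 ·  0  0  0  0  0  0  0  0  0  0  0
 L  0  1  1  1  1  1  1  1  1  1  1
 W  0  1  1  2  2  2  2  2  2  2  2
 J  0  1  2  2  2  2  2  2  2  2  2
 W  0  1  2  3  3  3  3  3  3  3  3
 J  0  1  2  3  3  3  3  3  3  3  3
 J  0  1  2  3  3  3  3  3  3  3  3
 S  0  1  2  3  3  3  3  4  4  4  4
 Q  0  1  2  3  4  4  4  4  4  5  5
 Q  0  1  2  3  4  5  5  5  5  5  6
 Q  0  1  2  3  4  5  6  6  6  6  6
 J  0  1  2  3  4  5  6  6  6  6  6
 Q  0  1  2  3  4  5  6  6  6  7  7
 W  0  1  2  3  4  5  6  6  6  7  7
 S  0  1  2  3  4  5  6  7  7  7  7
 S  0  1  2  3  4  5  6  7  8  8  8
dp[15][10] = 8. One LCS (by backtracking along matches): LJWQQQSS.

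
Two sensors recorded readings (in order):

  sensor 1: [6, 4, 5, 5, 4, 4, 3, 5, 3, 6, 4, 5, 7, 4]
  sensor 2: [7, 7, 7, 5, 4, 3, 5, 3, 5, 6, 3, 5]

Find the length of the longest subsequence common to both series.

Match 5 [4,4], 4 [6,5], 3 [7,6], 5 [8,7], 3 [9,8], 6 [10,10], 5 [12,12] — 7 values in the same relative order in both, and the DP table's final entry dp[14][12] is also 7, so no common subsequence is longer.

7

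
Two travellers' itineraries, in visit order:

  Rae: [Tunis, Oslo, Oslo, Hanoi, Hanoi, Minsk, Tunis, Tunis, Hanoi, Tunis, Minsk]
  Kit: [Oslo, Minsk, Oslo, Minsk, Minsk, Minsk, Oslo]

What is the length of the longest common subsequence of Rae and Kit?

4

One common subsequence of length 4: Oslo (Rae #2, Kit #1) → Oslo (Rae #3, Kit #3) → Minsk (Rae #6, Kit #5) → Minsk (Rae #11, Kit #6). dp[11][7] = 4 confirms this is the maximum.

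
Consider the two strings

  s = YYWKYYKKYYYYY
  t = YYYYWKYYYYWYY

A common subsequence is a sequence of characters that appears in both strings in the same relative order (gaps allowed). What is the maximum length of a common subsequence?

10

Match Y [1,3]; then Y [2,4]; then W [3,5]; then K [4,6]; then Y [5,7]; then Y [6,8]; then Y [9,9]; then Y [10,10]; then Y [12,12]; then Y [13,13] — 10 characters in the same relative order in both. dp[13][13] = 10 confirms this is the maximum.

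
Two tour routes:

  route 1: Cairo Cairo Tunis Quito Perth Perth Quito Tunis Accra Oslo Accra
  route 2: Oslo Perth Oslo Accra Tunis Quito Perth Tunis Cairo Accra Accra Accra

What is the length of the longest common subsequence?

Taking Tunis (route 1 #3, route 2 #5), Quito (route 1 #4, route 2 #6), Perth (route 1 #6, route 2 #7), Tunis (route 1 #8, route 2 #8), Accra (route 1 #9, route 2 #11), Accra (route 1 #11, route 2 #12) gives a common subsequence of length 6. The LCS DP gives dp[11][12] = 6, so this is optimal.

6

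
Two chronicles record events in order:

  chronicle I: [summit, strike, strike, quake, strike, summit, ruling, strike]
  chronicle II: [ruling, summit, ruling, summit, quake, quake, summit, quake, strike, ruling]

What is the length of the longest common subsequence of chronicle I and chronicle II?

4

Taking summit (chronicle I #1, chronicle II #7), then quake (chronicle I #4, chronicle II #8), then strike (chronicle I #5, chronicle II #9), then ruling (chronicle I #7, chronicle II #10) gives a common subsequence of length 4. The LCS DP gives dp[8][10] = 4, so this is optimal.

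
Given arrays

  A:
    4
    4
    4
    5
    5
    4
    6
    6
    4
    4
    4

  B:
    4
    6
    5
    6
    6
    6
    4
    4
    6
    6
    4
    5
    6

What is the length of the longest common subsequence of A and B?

One common subsequence of length 7: 4 [1,1] → 5 [4,3] → 6 [7,5] → 6 [8,6] → 4 [9,7] → 4 [10,8] → 4 [11,11]. Since dp[11][13] = 7, nothing longer is possible.

7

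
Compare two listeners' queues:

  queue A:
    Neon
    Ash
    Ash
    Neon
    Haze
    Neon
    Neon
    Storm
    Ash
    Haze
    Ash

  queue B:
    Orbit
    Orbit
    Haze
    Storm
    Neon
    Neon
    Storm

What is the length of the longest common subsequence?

4

Pick Haze at queue A[5]=queue B[3]; then Neon at queue A[6]=queue B[5]; then Neon at queue A[7]=queue B[6]; then Storm at queue A[8]=queue B[7]; all 4 songs appear in both, in order. The LCS DP gives dp[11][7] = 4, so this is optimal.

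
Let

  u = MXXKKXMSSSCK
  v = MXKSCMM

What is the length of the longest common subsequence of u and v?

Pick M [1,1], X [3,2], K [5,3], S [10,4], C [11,5]; all 5 characters appear in both, in order. Since dp[12][7] = 5, nothing longer is possible.

5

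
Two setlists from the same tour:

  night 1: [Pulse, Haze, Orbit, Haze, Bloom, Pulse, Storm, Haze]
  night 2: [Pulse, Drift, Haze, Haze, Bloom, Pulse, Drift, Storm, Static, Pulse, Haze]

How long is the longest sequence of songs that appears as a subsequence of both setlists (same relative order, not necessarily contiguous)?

7

One common subsequence of length 7: Pulse [1,1], then Haze [2,3], then Haze [4,4], then Bloom [5,5], then Pulse [6,6], then Storm [7,8], then Haze [8,11]. The LCS DP gives dp[8][11] = 7, so this is optimal.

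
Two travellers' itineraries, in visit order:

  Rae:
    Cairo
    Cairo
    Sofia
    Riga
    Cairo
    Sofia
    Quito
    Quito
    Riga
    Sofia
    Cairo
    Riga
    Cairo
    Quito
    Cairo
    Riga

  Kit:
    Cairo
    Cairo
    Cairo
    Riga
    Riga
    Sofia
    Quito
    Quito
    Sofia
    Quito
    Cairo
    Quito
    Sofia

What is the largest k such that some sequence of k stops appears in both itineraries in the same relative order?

9

Pick Cairo at Rae[1]=Kit[2] → Cairo at Rae[2]=Kit[3] → Riga at Rae[4]=Kit[5] → Sofia at Rae[6]=Kit[6] → Quito at Rae[7]=Kit[7] → Quito at Rae[8]=Kit[8] → Sofia at Rae[10]=Kit[9] → Cairo at Rae[13]=Kit[11] → Quito at Rae[14]=Kit[12]; all 9 stops appear in both, in order. Since dp[16][13] = 9, nothing longer is possible.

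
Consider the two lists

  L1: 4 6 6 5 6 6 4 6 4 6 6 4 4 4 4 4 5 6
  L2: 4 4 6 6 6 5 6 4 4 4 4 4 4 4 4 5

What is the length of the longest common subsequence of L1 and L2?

13

Pick 4 at L1[1]=L2[2]; then 6 at L1[2]=L2[4]; then 6 at L1[3]=L2[5]; then 5 at L1[4]=L2[6]; then 6 at L1[5]=L2[7]; then 4 at L1[7]=L2[9]; then 4 at L1[9]=L2[10]; then 4 at L1[12]=L2[11]; then 4 at L1[13]=L2[12]; then 4 at L1[14]=L2[13]; then 4 at L1[15]=L2[14]; then 4 at L1[16]=L2[15]; then 5 at L1[17]=L2[16]; all 13 values appear in both, in order, and the DP table's final entry dp[18][16] is also 13, so no common subsequence is longer.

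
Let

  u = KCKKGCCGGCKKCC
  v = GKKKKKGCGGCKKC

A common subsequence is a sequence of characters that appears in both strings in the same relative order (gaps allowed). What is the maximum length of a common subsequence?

Pick K at u[1]=v[4]; then K at u[3]=v[5]; then K at u[4]=v[6]; then G at u[5]=v[7]; then C at u[7]=v[8]; then G at u[8]=v[9]; then G at u[9]=v[10]; then C at u[10]=v[11]; then K at u[11]=v[12]; then K at u[12]=v[13]; then C at u[14]=v[14]; all 11 characters appear in both, in order. Since dp[14][14] = 11, nothing longer is possible.

11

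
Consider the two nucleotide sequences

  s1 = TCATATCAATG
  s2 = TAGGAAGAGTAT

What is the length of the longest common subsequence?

Pick T [1,1]; then A [3,6]; then A [5,8]; then T [6,10]; then A [9,11]; then T [10,12]; all 6 bases appear in both, in order. The LCS DP gives dp[11][12] = 6, so this is optimal.

6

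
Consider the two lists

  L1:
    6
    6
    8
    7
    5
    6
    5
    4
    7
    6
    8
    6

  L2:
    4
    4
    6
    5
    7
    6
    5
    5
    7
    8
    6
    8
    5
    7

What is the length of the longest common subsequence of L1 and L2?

7

Match 6 [1,3], then 6 [2,6], then 5 [5,7], then 5 [7,8], then 7 [9,9], then 6 [10,11], then 8 [11,12] — 7 values in the same relative order in both. dp[12][14] = 7 confirms this is the maximum.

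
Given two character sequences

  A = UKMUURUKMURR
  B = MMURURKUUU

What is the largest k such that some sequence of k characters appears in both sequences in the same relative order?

Match M [3,2]; then U [4,3]; then U [5,5]; then R [6,6]; then U [7,9]; then U [10,10] — 6 characters in the same relative order in both. The LCS DP gives dp[12][10] = 6, so this is optimal.

6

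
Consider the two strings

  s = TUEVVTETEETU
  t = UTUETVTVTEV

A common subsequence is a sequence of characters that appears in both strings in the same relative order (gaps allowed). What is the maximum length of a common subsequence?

7

Let dp[i][j] be the LCS length of the first i characters of s and the first j characters of t. dp[i][j] = dp[i-1][j-1]+1 when the i-th and j-th characters match, else max(dp[i-1][j], dp[i][j-1]).
    ·  U  T  U  E  T  V  T  V  T  E  V
 ·  0  0  0  0  0  0  0  0  0  0  0  0
 T  0  0  1  1  1  1  1  1  1  1  1  1
 U  0  1  1  2  2  2  2  2  2  2  2  2
 E  0  1  1  2  3  3  3  3  3  3  3  3
 V  0  1  1  2  3  3  4  4  4  4  4  4
 V  0  1  1  2  3  3  4  4  5  5  5  5
 T  0  1  2  2  3  4  4  5  5  6  6  6
 E  0  1  2  2  3  4  4  5  5  6  7  7
 T  0  1  2  2  3  4  4  5  5  6  7  7
 E  0  1  2  2  3  4  4  5  5  6  7  7
 E  0  1  2  2  3  4  4  5  5  6  7  7
 T  0  1  2  2  3  4  4  5  5  6  7  7
 U  0  1  2  3  3  4  4  5  5  6  7  7
dp[12][11] = 7. One LCS (by backtracking along matches): TUEVVTE.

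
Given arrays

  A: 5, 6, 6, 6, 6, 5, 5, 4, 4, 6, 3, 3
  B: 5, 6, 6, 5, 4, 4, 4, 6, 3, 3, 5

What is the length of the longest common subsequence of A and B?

9

Match 5 [1,1], then 6 [4,2], then 6 [5,3], then 5 [6,4], then 4 [8,6], then 4 [9,7], then 6 [10,8], then 3 [11,9], then 3 [12,10] — 9 values in the same relative order in both. Since dp[12][11] = 9, nothing longer is possible.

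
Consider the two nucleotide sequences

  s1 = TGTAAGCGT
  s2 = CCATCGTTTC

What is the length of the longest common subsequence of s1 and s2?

4

Let dp[i][j] be the LCS length of the first i bases of s1 and the first j bases of s2. dp[i][j] = dp[i-1][j-1]+1 when the i-th and j-th bases match, else max(dp[i-1][j], dp[i][j-1]).
    ·  C  C  A  T  C  G  T  T  T  C
 ·  0  0  0  0  0  0  0  0  0  0  0
 T  0  0  0  0  1  1  1  1  1  1  1
 G  0  0  0  0  1  1  2  2  2  2  2
 T  0  0  0  0  1  1  2  3  3  3  3
 A  0  0  0  1  1  1  2  3  3  3  3
 A  0  0  0  1  1  1  2  3  3  3  3
 G  0  0  0  1  1  1  2  3  3  3  3
 C  0  1  1  1  1  2  2  3  3  3  4
 G  0  1  1  1  1  2  3  3  3  3  4
 T  0  1  1  1  2  2  3  4  4  4  4
dp[9][10] = 4. One LCS (by backtracking along matches): TGTC.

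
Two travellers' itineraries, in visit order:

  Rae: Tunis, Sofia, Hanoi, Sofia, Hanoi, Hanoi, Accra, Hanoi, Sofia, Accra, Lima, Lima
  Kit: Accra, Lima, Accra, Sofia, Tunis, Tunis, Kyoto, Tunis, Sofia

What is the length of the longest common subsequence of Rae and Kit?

2

Match Tunis [1,8], Sofia [9,9] — 2 stops in the same relative order in both. Since dp[12][9] = 2, nothing longer is possible.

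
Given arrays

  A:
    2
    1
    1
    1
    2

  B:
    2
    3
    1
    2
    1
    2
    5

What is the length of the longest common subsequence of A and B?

4

Let dp[i][j] be the LCS length of the first i values of A and the first j values of B. dp[i][j] = dp[i-1][j-1]+1 when the i-th and j-th values match, else max(dp[i-1][j], dp[i][j-1]).
    ·  2  3  1  2  1  2  5
 ·  0  0  0  0  0  0  0  0
 2  0  1  1  1  1  1  1  1
 1  0  1  1  2  2  2  2  2
 1  0  1  1  2  2  3  3  3
 1  0  1  1  2  2  3  3  3
 2  0  1  1  2  3  3  4  4
dp[5][7] = 4. One LCS (by backtracking along matches): 2, 1, 1, 2.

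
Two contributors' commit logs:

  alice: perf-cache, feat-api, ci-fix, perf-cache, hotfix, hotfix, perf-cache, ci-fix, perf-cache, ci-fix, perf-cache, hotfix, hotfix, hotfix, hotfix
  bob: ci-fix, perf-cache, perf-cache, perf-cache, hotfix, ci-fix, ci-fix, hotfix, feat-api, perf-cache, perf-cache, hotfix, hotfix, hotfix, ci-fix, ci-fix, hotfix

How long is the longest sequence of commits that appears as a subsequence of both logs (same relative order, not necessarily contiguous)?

10

Match perf-cache [1,3], then perf-cache [4,4], then hotfix [5,5], then hotfix [6,8], then perf-cache [9,10], then perf-cache [11,11], then hotfix [12,12], then hotfix [13,13], then hotfix [14,14], then hotfix [15,17] — 10 commits in the same relative order in both, and the DP table's final entry dp[15][17] is also 10, so no common subsequence is longer.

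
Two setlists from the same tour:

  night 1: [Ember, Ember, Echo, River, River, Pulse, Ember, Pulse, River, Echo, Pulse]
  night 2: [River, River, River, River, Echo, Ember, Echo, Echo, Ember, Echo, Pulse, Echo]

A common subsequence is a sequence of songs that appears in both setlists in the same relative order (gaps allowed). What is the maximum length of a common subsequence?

Pick Ember at night 1[1]=night 2[6], Ember at night 1[2]=night 2[9], Echo at night 1[3]=night 2[10], Pulse at night 1[8]=night 2[11], Echo at night 1[10]=night 2[12]; all 5 songs appear in both, in order. Since dp[11][12] = 5, nothing longer is possible.

5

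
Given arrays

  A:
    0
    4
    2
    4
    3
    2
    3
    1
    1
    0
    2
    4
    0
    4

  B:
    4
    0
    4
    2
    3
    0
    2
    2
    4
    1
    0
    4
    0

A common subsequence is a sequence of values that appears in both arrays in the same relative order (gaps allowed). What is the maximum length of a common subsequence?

9

Taking 0 at A[1]=B[2], 4 at A[2]=B[3], 2 at A[3]=B[4], 3 at A[5]=B[5], 2 at A[6]=B[8], 1 at A[9]=B[10], 0 at A[10]=B[11], 4 at A[12]=B[12], 0 at A[13]=B[13] gives a common subsequence of length 9, and the DP table's final entry dp[14][13] is also 9, so no common subsequence is longer.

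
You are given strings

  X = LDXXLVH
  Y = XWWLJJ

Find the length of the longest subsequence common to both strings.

2

Let dp[i][j] be the LCS length of the first i characters of X and the first j characters of Y. dp[i][j] = dp[i-1][j-1]+1 when the i-th and j-th characters match, else max(dp[i-1][j], dp[i][j-1]).
    ·  X  W  W  L  J  J
 ·  0  0  0  0  0  0  0
 L  0  0  0  0  1  1  1
 D  0  0  0  0  1  1  1
 X  0  1  1  1  1  1  1
 X  0  1  1  1  1  1  1
 L  0  1  1  1  2  2  2
 V  0  1  1  1  2  2  2
 H  0  1  1  1  2  2  2
dp[7][6] = 2. One LCS (by backtracking along matches): XL.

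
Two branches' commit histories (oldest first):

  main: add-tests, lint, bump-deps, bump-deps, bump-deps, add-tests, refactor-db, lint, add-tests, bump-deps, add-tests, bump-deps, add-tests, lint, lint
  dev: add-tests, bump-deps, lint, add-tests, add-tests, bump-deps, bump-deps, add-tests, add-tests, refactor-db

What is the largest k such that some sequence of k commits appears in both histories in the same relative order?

One common subsequence of length 7: add-tests (main #1, dev #1) → lint (main #2, dev #3) → add-tests (main #6, dev #4) → add-tests (main #9, dev #5) → bump-deps (main #10, dev #7) → add-tests (main #11, dev #8) → add-tests (main #13, dev #9), and the DP table's final entry dp[15][10] is also 7, so no common subsequence is longer.

7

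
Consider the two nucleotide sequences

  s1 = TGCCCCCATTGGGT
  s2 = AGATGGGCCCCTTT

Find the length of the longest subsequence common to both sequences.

One common subsequence of length 9: T (s1 #1, s2 #4) → G (s1 #2, s2 #7) → C (s1 #4, s2 #8) → C (s1 #5, s2 #9) → C (s1 #6, s2 #10) → C (s1 #7, s2 #11) → T (s1 #9, s2 #12) → T (s1 #10, s2 #13) → T (s1 #14, s2 #14). Since dp[14][14] = 9, nothing longer is possible.

9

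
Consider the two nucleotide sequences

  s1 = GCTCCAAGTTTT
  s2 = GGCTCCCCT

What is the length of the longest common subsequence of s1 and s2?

6

Let dp[i][j] be the LCS length of the first i bases of s1 and the first j bases of s2. dp[i][j] = dp[i-1][j-1]+1 when the i-th and j-th bases match, else max(dp[i-1][j], dp[i][j-1]).
    ·  G  G  C  T  C  C  C  C  T
 ·  0  0  0  0  0  0  0  0  0  0
 G  0  1  1  1  1  1  1  1  1  1
 C  0  1  1  2  2  2  2  2  2  2
 T  0  1  1  2  3  3  3  3  3  3
 C  0  1  1  2  3  4  4  4  4  4
 C  0  1  1  2  3  4  5  5  5  5
 A  0  1  1  2  3  4  5  5  5  5
 A  0  1  1  2  3  4  5  5  5  5
 G  0  1  2  2  3  4  5  5  5  5
 T  0  1  2  2  3  4  5  5  5  6
 T  0  1  2  2  3  4  5  5  5  6
 T  0  1  2  2  3  4  5  5  5  6
 T  0  1  2  2  3  4  5  5  5  6
dp[12][9] = 6. One LCS (by backtracking along matches): GCTCCT.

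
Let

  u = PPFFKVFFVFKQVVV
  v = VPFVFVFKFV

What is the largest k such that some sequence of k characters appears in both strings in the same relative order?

8

Let dp[i][j] be the LCS length of the first i characters of u and the first j characters of v. dp[i][j] = dp[i-1][j-1]+1 when the i-th and j-th characters match, else max(dp[i-1][j], dp[i][j-1]).
    ·  V  P  F  V  F  V  F  K  F  V
 ·  0  0  0  0  0  0  0  0  0  0  0
 P  0  0  1  1  1  1  1  1  1  1  1
 P  0  0  1  1  1  1  1  1  1  1  1
 F  0  0  1  2  2  2  2  2  2  2  2
 F  0  0  1  2  2  3  3  3  3  3  3
 K  0  0  1  2  2  3  3  3  4  4  4
 V  0  1  1  2  3  3  4  4  4  4  5
 F  0  1  1  2  3  4  4  5  5  5  5
 F  0  1  1  2  3  4  4  5  5  6  6
 V  0  1  1  2  3  4  5  5  5  6  7
 F  0  1  1  2  3  4  5  6  6  6  7
 K  0  1  1  2  3  4  5  6  7  7  7
 Q  0  1  1  2  3  4  5  6  7  7  7
 V  0  1  1  2  3  4  5  6  7  7  8
 V  0  1  1  2  3  4  5  6  7  7  8
 V  0  1  1  2  3  4  5  6  7  7  8
dp[15][10] = 8. One LCS (by backtracking along matches): PFVFVFKV.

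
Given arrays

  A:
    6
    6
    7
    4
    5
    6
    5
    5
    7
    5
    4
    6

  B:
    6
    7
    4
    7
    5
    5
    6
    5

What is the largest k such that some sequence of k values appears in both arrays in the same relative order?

6

Let dp[i][j] be the LCS length of the first i values of A and the first j values of B. dp[i][j] = dp[i-1][j-1]+1 when the i-th and j-th values match, else max(dp[i-1][j], dp[i][j-1]).
    ·  6  7  4  7  5  5  6  5
 ·  0  0  0  0  0  0  0  0  0
 6  0  1  1  1  1  1  1  1  1
 6  0  1  1  1  1  1  1  2  2
 7  0  1  2  2  2  2  2  2  2
 4  0  1  2  3  3  3  3  3  3
 5  0  1  2  3  3  4  4  4  4
 6  0  1  2  3  3  4  4  5  5
 5  0  1  2  3  3  4  5  5  6
 5  0  1  2  3  3  4  5  5  6
 7  0  1  2  3  4  4  5  5  6
 5  0  1  2  3  4  5  5  5  6
 4  0  1  2  3  4  5  5  5  6
 6  0  1  2  3  4  5  5  6  6
dp[12][8] = 6. One LCS (by backtracking along matches): 6, 7, 4, 5, 6, 5.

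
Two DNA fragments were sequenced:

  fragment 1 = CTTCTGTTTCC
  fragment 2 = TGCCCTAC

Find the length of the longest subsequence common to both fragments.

4

Pick C at fragment 1[1]=fragment 2[4] → C at fragment 1[4]=fragment 2[5] → T at fragment 1[5]=fragment 2[6] → C at fragment 1[11]=fragment 2[8]; all 4 bases appear in both, in order, and the DP table's final entry dp[11][8] is also 4, so no common subsequence is longer.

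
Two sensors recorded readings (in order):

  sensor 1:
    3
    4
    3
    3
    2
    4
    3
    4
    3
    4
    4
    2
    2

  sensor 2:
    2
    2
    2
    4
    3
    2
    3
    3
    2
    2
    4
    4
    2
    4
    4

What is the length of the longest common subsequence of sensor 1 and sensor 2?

Match 3 [1,5], 3 [3,7], 3 [4,8], 2 [5,10], 4 [6,11], 4 [8,12], 4 [10,14], 4 [11,15] — 8 values in the same relative order in both. dp[13][15] = 8 confirms this is the maximum.

8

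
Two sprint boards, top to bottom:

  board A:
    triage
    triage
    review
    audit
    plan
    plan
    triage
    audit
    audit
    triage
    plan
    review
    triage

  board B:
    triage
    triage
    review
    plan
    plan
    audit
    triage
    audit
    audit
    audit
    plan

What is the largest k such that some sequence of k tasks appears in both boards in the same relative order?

9

Match triage [1,1], then triage [2,2], then review [3,3], then plan [5,4], then plan [6,5], then triage [7,7], then audit [8,9], then audit [9,10], then plan [11,11] — 9 tasks in the same relative order in both. Since dp[13][11] = 9, nothing longer is possible.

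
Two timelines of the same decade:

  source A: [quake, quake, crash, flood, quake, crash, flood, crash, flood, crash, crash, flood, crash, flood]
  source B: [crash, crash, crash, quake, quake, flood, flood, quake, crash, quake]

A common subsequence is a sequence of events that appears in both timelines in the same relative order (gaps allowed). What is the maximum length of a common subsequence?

Pick crash (source A #3, source B #1), then crash (source A #6, source B #2), then crash (source A #8, source B #3), then flood (source A #9, source B #6), then flood (source A #12, source B #7), then crash (source A #13, source B #9); all 6 events appear in both, in order. The LCS DP gives dp[14][10] = 6, so this is optimal.

6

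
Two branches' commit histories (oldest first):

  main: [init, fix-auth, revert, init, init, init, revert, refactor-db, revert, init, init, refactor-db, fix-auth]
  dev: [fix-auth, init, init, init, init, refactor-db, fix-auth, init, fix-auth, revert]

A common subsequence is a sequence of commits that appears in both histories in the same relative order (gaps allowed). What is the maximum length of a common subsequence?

7

Pick init [1,2], init [4,3], init [5,4], init [6,5], refactor-db [8,6], init [11,8], fix-auth [13,9]; all 7 commits appear in both, in order. The LCS DP gives dp[13][10] = 7, so this is optimal.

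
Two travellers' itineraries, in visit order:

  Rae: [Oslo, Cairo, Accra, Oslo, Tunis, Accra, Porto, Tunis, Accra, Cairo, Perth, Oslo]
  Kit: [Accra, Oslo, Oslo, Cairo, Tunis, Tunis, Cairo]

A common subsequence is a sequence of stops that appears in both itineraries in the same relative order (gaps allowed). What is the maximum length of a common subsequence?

5

One common subsequence of length 5: Oslo at Rae[1]=Kit[3], then Cairo at Rae[2]=Kit[4], then Tunis at Rae[5]=Kit[5], then Tunis at Rae[8]=Kit[6], then Cairo at Rae[10]=Kit[7], and the DP table's final entry dp[12][7] is also 5, so no common subsequence is longer.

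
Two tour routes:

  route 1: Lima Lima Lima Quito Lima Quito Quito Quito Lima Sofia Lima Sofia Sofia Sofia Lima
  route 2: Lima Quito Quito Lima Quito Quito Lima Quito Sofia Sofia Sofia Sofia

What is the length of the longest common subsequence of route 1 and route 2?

Pick Lima (route 1 #1, route 2 #1); then Quito (route 1 #4, route 2 #3); then Lima (route 1 #5, route 2 #4); then Quito (route 1 #6, route 2 #5); then Quito (route 1 #7, route 2 #6); then Quito (route 1 #8, route 2 #8); then Sofia (route 1 #10, route 2 #9); then Sofia (route 1 #12, route 2 #10); then Sofia (route 1 #13, route 2 #11); then Sofia (route 1 #14, route 2 #12); all 10 stops appear in both, in order. dp[15][12] = 10 confirms this is the maximum.

10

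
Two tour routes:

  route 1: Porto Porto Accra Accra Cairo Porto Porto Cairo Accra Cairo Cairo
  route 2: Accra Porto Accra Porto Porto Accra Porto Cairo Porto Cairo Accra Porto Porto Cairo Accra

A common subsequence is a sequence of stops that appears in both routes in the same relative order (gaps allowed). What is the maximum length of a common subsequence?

8

Match Porto (route 1 #1, route 2 #4), then Porto (route 1 #2, route 2 #5), then Accra (route 1 #3, route 2 #6), then Accra (route 1 #4, route 2 #11), then Porto (route 1 #6, route 2 #12), then Porto (route 1 #7, route 2 #13), then Cairo (route 1 #8, route 2 #14), then Accra (route 1 #9, route 2 #15) — 8 stops in the same relative order in both. dp[11][15] = 8 confirms this is the maximum.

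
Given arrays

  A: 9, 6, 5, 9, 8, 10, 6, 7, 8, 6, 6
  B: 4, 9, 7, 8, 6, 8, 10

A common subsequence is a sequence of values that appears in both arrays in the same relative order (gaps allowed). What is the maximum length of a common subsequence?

Taking 9 [1,2], then 6 [2,5], then 8 [5,6], then 10 [6,7] gives a common subsequence of length 4. Since dp[11][7] = 4, nothing longer is possible.

4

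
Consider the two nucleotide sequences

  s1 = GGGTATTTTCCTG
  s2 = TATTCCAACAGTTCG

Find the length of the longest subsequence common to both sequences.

Pick T at s1[4]=s2[1], then A at s1[5]=s2[2], then T at s1[6]=s2[3], then T at s1[7]=s2[4], then T at s1[8]=s2[12], then T at s1[9]=s2[13], then C at s1[11]=s2[14], then G at s1[13]=s2[15]; all 8 bases appear in both, in order. dp[13][15] = 8 confirms this is the maximum.

8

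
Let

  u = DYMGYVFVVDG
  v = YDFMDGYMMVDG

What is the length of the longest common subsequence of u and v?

7

Taking D [1,2] → M [3,4] → G [4,6] → Y [5,7] → V [9,10] → D [10,11] → G [11,12] gives a common subsequence of length 7. Since dp[11][12] = 7, nothing longer is possible.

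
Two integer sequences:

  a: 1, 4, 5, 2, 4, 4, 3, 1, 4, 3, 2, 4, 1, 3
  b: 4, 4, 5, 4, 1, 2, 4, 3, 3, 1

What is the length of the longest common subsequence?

7

Match 4 (a #2, b #2), then 5 (a #3, b #3), then 2 (a #4, b #6), then 4 (a #6, b #7), then 3 (a #7, b #8), then 3 (a #10, b #9), then 1 (a #13, b #10) — 7 values in the same relative order in both, and the DP table's final entry dp[14][10] is also 7, so no common subsequence is longer.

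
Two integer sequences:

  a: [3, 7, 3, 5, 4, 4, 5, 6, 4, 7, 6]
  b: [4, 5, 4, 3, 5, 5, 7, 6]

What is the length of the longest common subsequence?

5

One common subsequence of length 5: 3 (a #3, b #4), 5 (a #4, b #5), 5 (a #7, b #6), 7 (a #10, b #7), 6 (a #11, b #8). dp[11][8] = 5 confirms this is the maximum.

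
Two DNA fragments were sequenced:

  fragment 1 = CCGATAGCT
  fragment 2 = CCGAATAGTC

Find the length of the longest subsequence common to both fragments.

Let dp[i][j] be the LCS length of the first i bases of fragment 1 and the first j bases of fragment 2. dp[i][j] = dp[i-1][j-1]+1 when the i-th and j-th bases match, else max(dp[i-1][j], dp[i][j-1]).
    ·  C  C  G  A  A  T  A  G  T  C
 ·  0  0  0  0  0  0  0  0  0  0  0
 C  0  1  1  1  1  1  1  1  1  1  1
 C  0  1  2  2  2  2  2  2  2  2  2
 G  0  1  2  3  3  3  3  3  3  3  3
 A  0  1  2  3  4  4  4  4  4  4  4
 T  0  1  2  3  4  4  5  5  5  5  5
 A  0  1  2  3  4  5  5  6  6  6  6
 G  0  1  2  3  4  5  5  6  7  7  7
 C  0  1  2  3  4  5  5  6  7  7  8
 T  0  1  2  3  4  5  6  6  7  8  8
dp[9][10] = 8. One LCS (by backtracking along matches): CCGATAGC.

8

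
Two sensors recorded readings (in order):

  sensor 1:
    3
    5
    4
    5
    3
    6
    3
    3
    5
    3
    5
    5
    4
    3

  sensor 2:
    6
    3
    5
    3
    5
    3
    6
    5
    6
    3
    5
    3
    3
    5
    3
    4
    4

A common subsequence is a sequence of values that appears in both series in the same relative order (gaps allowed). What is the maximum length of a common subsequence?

Taking 3 [1,2]; then 5 [2,3]; then 5 [4,5]; then 3 [5,6]; then 6 [6,9]; then 3 [7,12]; then 3 [8,13]; then 5 [9,14]; then 3 [10,15]; then 4 [13,17] gives a common subsequence of length 10. dp[14][17] = 10 confirms this is the maximum.

10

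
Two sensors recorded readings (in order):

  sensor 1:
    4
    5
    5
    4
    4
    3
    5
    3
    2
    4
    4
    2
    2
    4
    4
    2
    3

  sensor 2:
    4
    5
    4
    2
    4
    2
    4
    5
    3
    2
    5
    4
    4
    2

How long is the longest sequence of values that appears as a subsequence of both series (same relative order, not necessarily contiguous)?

10

Pick 4 [1,1]; then 5 [2,2]; then 4 [4,5]; then 4 [5,7]; then 5 [7,8]; then 3 [8,9]; then 2 [9,10]; then 4 [14,12]; then 4 [15,13]; then 2 [16,14]; all 10 values appear in both, in order, and the DP table's final entry dp[17][14] is also 10, so no common subsequence is longer.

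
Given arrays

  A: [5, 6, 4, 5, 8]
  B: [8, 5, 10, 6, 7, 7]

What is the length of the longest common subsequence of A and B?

2

Pick 5 (A #1, B #2); then 6 (A #2, B #4); all 2 values appear in both, in order. Since dp[5][6] = 2, nothing longer is possible.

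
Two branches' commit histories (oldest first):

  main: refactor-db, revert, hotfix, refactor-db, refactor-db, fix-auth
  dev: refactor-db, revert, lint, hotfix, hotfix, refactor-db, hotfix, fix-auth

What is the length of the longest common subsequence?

5

Taking refactor-db (main #1, dev #1); then revert (main #2, dev #2); then hotfix (main #3, dev #5); then refactor-db (main #4, dev #6); then fix-auth (main #6, dev #8) gives a common subsequence of length 5. The LCS DP gives dp[6][8] = 5, so this is optimal.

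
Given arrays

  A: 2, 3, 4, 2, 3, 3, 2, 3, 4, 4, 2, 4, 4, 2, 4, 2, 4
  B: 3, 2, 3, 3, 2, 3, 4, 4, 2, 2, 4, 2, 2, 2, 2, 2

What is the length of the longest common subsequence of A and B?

12

Match 3 [2,1]; then 2 [4,2]; then 3 [5,3]; then 3 [6,4]; then 2 [7,5]; then 3 [8,6]; then 4 [9,7]; then 4 [10,8]; then 2 [11,10]; then 4 [12,11]; then 2 [14,15]; then 2 [16,16] — 12 values in the same relative order in both, and the DP table's final entry dp[17][16] is also 12, so no common subsequence is longer.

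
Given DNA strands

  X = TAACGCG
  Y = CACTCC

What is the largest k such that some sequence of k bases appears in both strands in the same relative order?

3

Match T (X #1, Y #4) → C (X #4, Y #5) → C (X #6, Y #6) — 3 bases in the same relative order in both. dp[7][6] = 3 confirms this is the maximum.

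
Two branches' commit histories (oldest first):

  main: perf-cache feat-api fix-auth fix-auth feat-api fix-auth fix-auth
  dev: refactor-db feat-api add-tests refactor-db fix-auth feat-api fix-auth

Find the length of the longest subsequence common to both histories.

4

One common subsequence of length 4: feat-api [2,2]; then fix-auth [4,5]; then feat-api [5,6]; then fix-auth [7,7]. dp[7][7] = 4 confirms this is the maximum.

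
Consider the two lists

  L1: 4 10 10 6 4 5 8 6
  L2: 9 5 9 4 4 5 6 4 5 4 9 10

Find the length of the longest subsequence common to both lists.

Let dp[i][j] be the LCS length of the first i values of L1 and the first j values of L2. dp[i][j] = dp[i-1][j-1]+1 when the i-th and j-th values match, else max(dp[i-1][j], dp[i][j-1]).
    ·  9  5  9  4  4  5  6  4  5  4  9 10
 ·  0  0  0  0  0  0  0  0  0  0  0  0  0
 4  0  0  0  0  1  1  1  1  1  1  1  1  1
10  0  0  0  0  1  1  1  1  1  1  1  1  2
10  0  0  0  0  1  1  1  1  1  1  1  1  2
 6  0  0  0  0  1  1  1  2  2  2  2  2  2
 4  0  0  0  0  1  2  2  2  3  3  3  3  3
 5  0  0  1  1  1  2  3  3  3  4  4  4  4
 8  0  0  1  1  1  2  3  3  3  4  4  4  4
 6  0  0  1  1  1  2  3  4  4  4  4  4  4
dp[8][12] = 4. One LCS (by backtracking along matches): 4, 6, 4, 5.

4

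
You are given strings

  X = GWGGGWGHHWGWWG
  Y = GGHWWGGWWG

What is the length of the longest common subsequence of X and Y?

One common subsequence of length 8: G at X[1]=Y[2], W at X[2]=Y[4], W at X[6]=Y[5], G at X[7]=Y[6], G at X[11]=Y[7], W at X[12]=Y[8], W at X[13]=Y[9], G at X[14]=Y[10], and the DP table's final entry dp[14][10] is also 8, so no common subsequence is longer.

8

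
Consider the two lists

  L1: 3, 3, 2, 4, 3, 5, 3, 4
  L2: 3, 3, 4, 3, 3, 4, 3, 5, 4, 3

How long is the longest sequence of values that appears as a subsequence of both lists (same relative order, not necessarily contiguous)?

6

Taking 3 [1,4] → 3 [2,5] → 4 [4,6] → 3 [5,7] → 5 [6,8] → 3 [7,10] gives a common subsequence of length 6. The LCS DP gives dp[8][10] = 6, so this is optimal.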